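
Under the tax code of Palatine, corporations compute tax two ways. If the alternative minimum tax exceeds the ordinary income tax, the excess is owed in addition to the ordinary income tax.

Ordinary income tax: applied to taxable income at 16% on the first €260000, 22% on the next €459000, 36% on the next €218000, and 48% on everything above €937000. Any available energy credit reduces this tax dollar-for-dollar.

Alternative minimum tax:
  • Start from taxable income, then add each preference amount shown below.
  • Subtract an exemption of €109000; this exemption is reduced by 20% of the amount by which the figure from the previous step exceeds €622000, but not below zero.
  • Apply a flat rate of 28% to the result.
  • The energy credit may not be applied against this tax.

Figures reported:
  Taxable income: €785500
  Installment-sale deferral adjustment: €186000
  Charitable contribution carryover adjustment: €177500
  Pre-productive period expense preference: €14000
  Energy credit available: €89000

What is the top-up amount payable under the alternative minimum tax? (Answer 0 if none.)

€247896

Alternative minimum tax:
  Adjusted income: €785500 + €186000 + €177500 + €14000 = €1163000
  Exemption: €109000 − 20% × (€1163000 − €622000) = €109000 − €108200 = €800
  Base: €1163000 − €800 = €1162200
  €1162200 × 28% = €325416

Ordinary income tax:
  €260000 × 16% = €41600
  €459000 × 22% = €100980
  €66500 × 36% = €23940
  → €166520
  Less energy credit €89000 → €77520

Excess of alternative minimum tax over ordinary income tax: €325416 − €77520 = €247896.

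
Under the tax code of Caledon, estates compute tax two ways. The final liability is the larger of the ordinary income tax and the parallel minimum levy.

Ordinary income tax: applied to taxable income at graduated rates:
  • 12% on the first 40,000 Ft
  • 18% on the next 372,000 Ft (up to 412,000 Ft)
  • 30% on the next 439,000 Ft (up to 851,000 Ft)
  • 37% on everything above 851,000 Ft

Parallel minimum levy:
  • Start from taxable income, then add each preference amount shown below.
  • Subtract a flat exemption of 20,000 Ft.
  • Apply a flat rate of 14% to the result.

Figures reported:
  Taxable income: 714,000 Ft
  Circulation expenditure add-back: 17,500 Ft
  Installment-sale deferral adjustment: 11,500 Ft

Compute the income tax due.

162,360 Ft

Parallel minimum levy:
  Adjusted income: 714,000 Ft + 17,500 Ft + 11,500 Ft = 743,000 Ft
  Less exemption 20,000 Ft → base 723,000 Ft
  723,000 Ft × 14% = 101,220 Ft

Ordinary income tax:
  40,000 Ft × 12% = 4,800 Ft
  372,000 Ft × 18% = 66,960 Ft
  302,000 Ft × 30% = 90,600 Ft
  → 162,360 Ft

162,360 Ft > 101,220 Ft, so the ordinary income tax governs.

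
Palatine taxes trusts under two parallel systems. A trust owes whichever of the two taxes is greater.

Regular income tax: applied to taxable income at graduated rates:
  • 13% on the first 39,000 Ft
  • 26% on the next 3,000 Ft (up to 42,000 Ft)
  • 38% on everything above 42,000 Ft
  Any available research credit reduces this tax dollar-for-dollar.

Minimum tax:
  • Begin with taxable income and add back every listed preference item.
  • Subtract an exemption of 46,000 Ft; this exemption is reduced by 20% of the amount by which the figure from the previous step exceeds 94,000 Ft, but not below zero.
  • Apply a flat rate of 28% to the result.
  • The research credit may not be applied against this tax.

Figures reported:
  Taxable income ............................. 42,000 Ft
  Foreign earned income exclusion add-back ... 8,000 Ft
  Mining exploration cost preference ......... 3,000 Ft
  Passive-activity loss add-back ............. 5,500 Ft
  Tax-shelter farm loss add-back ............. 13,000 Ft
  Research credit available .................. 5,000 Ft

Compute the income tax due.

7,140 Ft

Minimum tax:
  Adjusted income: 42,000 Ft + 8,000 Ft + 3,000 Ft + 5,500 Ft + 13,000 Ft = 71,500 Ft
  Exemption: 71,500 Ft ≤ 94,000 Ft, so full 46,000 Ft applies
  Base: 71,500 Ft − 46,000 Ft = 25,500 Ft
  25,500 Ft × 28% = 7,140 Ft

Regular income tax:
  39,000 Ft × 13% = 5,070 Ft
  3,000 Ft × 26% = 780 Ft
  → 5,850 Ft
  Less research credit 5,000 Ft → 850 Ft

7,140 Ft > 850 Ft, so the minimum tax is the binding amount.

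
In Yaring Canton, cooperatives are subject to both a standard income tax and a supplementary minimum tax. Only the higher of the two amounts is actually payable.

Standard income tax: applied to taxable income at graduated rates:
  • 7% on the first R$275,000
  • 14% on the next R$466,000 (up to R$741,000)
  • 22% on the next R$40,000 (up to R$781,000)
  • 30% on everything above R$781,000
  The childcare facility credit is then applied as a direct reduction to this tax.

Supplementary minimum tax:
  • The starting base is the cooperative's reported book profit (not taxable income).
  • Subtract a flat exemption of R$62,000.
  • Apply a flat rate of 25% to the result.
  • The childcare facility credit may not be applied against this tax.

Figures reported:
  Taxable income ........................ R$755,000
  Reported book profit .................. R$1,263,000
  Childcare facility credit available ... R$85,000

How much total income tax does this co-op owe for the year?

R$300,250

Standard income tax:
  R$275,000 × 7% = R$19,250
  R$466,000 × 14% = R$65,240
  R$14,000 × 22% = R$3,080
  → R$87,570
  Less childcare facility credit R$85,000 → R$2,570

Supplementary minimum tax:
  Base (reported book profit): R$1,263,000
  Less exemption R$62,000 → base R$1,201,000
  R$1,201,000 × 25% = R$300,250

R$300,250 > R$2,570, so the supplementary minimum tax is the binding amount.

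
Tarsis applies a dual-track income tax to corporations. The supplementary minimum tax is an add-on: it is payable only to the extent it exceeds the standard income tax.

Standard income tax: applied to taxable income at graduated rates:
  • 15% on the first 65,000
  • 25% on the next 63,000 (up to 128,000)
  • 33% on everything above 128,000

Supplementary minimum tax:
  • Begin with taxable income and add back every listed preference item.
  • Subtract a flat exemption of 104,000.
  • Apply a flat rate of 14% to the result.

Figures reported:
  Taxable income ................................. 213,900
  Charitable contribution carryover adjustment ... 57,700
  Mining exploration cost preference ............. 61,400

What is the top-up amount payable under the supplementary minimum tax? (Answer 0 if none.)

0

Supplementary minimum tax:
  Adjusted income: 213,900 + 57,700 + 61,400 = 333,000
  Less exemption 104,000 → base 229,000
  229,000 × 14% = 32,060

Standard income tax:
  65,000 × 15% = 9,750
  63,000 × 25% = 15,750
  85,900 × 33% = 28,347
  → 53,847

32,060 ≤ 53,847, so no add-on is due.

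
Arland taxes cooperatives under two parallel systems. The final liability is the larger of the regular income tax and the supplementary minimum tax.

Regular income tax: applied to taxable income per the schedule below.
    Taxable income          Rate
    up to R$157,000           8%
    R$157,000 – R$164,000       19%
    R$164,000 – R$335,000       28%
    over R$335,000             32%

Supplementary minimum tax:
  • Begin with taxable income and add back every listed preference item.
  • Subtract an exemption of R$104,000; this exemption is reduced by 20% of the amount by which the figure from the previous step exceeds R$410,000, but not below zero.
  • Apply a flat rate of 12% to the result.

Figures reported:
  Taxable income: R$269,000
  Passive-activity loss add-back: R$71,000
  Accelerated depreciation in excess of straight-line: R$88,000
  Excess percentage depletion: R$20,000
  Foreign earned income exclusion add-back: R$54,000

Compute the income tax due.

Supplementary minimum tax:
  Adjusted income: R$269,000 + R$71,000 + R$88,000 + R$20,000 + R$54,000 = R$502,000
  Exemption: R$104,000 − 20% × (R$502,000 − R$410,000) = R$104,000 − R$18,400 = R$85,600
  Base: R$502,000 − R$85,600 = R$416,400
  R$416,400 × 12% = R$49,968

Regular income tax:
  R$157,000 × 8% = R$12,560
  R$7,000 × 19% = R$1,330
  R$105,000 × 28% = R$29,400
  → R$43,290

R$49,968 > R$43,290, so the supplementary minimum tax is the binding amount.

R$49,968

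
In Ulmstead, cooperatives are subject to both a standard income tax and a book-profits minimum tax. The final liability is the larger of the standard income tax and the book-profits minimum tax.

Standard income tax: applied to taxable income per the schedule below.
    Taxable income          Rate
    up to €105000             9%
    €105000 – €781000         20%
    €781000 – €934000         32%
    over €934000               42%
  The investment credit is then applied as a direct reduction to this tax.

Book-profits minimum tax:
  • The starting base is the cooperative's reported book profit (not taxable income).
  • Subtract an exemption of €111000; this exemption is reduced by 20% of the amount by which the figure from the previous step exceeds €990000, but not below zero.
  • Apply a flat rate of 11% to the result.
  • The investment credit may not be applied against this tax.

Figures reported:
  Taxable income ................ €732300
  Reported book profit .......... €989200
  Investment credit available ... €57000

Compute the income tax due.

€96602

Standard income tax:
  €105000 × 9% = €9450
  €627300 × 20% = €125460
  → €134910
  Less investment credit €57000 → €77910

Book-profits minimum tax:
  Base (reported book profit): €989200
  Exemption: €989200 ≤ €990000, so full €111000 applies
  Base: €989200 − €111000 = €878200
  €878200 × 11% = €96602

€96602 > €77910, so the book-profits minimum tax is the binding amount.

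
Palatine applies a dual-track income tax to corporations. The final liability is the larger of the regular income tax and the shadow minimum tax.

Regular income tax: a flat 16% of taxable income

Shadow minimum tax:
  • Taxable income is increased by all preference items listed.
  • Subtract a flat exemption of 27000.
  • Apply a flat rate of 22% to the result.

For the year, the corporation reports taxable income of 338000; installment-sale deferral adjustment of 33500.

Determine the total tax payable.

Shadow minimum tax:
  Adjusted income: 338000 + 33500 = 371500
  Less exemption 27000 → base 344500
  344500 × 22% = 75790

Regular income tax:
  338000 × 16% = 54080

75790 > 54080, so the shadow minimum tax is the binding amount.

75790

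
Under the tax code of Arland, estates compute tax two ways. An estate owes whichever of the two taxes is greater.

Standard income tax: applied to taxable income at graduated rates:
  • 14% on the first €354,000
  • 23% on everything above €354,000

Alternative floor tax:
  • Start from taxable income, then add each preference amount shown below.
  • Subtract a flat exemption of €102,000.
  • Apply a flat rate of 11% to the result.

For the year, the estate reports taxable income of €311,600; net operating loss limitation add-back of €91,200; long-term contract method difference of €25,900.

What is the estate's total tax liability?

Alternative floor tax:
  Adjusted income: €311,600 + €91,200 + €25,900 = €428,700
  Less exemption €102,000 → base €326,700
  €326,700 × 11% = €35,937

Standard income tax:
  €311,600 × 14% = €43,624

€43,624 > €35,937, so the standard income tax governs.

€43,624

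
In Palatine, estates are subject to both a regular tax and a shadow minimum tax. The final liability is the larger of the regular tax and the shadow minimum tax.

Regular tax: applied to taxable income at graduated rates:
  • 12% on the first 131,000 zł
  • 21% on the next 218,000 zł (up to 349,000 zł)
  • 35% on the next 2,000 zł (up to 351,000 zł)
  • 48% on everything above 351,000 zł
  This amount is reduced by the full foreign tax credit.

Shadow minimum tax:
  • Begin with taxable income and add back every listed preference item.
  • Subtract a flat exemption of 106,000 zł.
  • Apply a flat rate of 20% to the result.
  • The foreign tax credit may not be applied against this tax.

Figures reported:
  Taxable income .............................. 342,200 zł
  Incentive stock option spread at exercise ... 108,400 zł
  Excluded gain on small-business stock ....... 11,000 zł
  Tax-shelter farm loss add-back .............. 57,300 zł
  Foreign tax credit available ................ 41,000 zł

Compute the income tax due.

82,580 zł

Shadow minimum tax:
  Adjusted income: 342,200 zł + 108,400 zł + 11,000 zł + 57,300 zł = 518,900 zł
  Less exemption 106,000 zł → base 412,900 zł
  412,900 zł × 20% = 82,580 zł

Regular tax:
  131,000 zł × 12% = 15,720 zł
  211,200 zł × 21% = 44,352 zł
  → 60,072 zł
  Less foreign tax credit 41,000 zł → 19,072 zł

82,580 zł > 19,072 zł, so the shadow minimum tax is the binding amount.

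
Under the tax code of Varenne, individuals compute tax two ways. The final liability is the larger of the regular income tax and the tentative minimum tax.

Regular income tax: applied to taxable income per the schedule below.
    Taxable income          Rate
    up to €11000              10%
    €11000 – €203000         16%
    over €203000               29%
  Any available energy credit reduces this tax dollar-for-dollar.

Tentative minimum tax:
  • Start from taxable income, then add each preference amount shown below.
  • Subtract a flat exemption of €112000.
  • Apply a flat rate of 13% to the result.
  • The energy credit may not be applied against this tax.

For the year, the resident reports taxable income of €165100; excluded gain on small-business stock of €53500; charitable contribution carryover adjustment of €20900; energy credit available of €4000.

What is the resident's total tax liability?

Tentative minimum tax:
  Adjusted income: €165100 + €53500 + €20900 = €239500
  Less exemption €112000 → base €127500
  €127500 × 13% = €16575

Regular income tax:
  €11000 × 10% = €1100
  €154100 × 16% = €24656
  → €25756
  Less energy credit €4000 → €21756

€21756 > €16575, so the regular income tax governs.

€21756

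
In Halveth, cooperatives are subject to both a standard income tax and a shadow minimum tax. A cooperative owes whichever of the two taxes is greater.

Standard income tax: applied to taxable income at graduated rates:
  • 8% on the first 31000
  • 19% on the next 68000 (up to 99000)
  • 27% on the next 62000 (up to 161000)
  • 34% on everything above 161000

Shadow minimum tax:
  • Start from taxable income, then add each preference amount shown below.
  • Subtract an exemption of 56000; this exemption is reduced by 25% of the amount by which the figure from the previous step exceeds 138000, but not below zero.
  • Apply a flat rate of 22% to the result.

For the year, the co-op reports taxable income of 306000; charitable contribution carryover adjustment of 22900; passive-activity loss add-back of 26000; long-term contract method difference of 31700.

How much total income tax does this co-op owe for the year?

Shadow minimum tax:
  Adjusted income: 306000 + 22900 + 26000 + 31700 = 386600
  Exemption: 25% × (386600 − 138000) = 62150 ≥ 56000, so the exemption is fully phased out
  Base: 386600 − 0 = 386600
  386600 × 22% = 85052

Standard income tax:
  31000 × 8% = 2480
  68000 × 19% = 12920
  62000 × 27% = 16740
  145000 × 34% = 49300
  → 81440

85052 > 81440, so the shadow minimum tax is the binding amount.

85052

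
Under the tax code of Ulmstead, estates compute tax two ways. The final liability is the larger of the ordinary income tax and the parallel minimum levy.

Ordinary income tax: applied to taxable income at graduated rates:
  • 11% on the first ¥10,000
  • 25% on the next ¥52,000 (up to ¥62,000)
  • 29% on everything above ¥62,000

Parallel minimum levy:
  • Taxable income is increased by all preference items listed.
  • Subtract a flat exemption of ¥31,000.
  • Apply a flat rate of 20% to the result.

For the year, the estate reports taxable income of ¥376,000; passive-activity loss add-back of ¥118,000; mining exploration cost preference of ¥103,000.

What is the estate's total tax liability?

¥113,200

Parallel minimum levy:
  Adjusted income: ¥376,000 + ¥118,000 + ¥103,000 = ¥597,000
  Less exemption ¥31,000 → base ¥566,000
  ¥566,000 × 20% = ¥113,200

Ordinary income tax:
  ¥10,000 × 11% = ¥1,100
  ¥52,000 × 25% = ¥13,000
  ¥314,000 × 29% = ¥91,060
  → ¥105,160

¥113,200 > ¥105,160, so the parallel minimum levy is the binding amount.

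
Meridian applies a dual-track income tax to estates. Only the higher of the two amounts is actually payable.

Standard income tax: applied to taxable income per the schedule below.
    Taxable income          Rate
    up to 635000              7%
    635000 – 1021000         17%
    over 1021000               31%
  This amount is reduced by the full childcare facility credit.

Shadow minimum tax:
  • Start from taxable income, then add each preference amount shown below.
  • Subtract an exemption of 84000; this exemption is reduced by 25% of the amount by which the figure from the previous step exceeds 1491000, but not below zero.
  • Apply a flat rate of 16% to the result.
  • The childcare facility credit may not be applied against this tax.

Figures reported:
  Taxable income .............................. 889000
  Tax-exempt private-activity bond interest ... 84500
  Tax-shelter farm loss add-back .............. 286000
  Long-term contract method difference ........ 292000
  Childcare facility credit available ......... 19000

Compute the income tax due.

237220

Standard income tax:
  635000 × 7% = 44450
  254000 × 17% = 43180
  → 87630
  Less childcare facility credit 19000 → 68630

Shadow minimum tax:
  Adjusted income: 889000 + 84500 + 286000 + 292000 = 1551500
  Exemption: 84000 − 25% × (1551500 − 1491000) = 84000 − 15125 = 68875
  Base: 1551500 − 68875 = 1482625
  1482625 × 16% = 237220

237220 > 68630, so the shadow minimum tax is the binding amount.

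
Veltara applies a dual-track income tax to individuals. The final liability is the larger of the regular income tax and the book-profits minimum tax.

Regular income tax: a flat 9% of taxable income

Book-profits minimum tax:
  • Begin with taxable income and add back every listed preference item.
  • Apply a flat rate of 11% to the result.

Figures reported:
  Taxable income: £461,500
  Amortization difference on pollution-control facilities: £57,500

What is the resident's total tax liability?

Regular income tax:
  £461,500 × 9% = £41,535

Book-profits minimum tax:
  Adjusted income: £461,500 + £57,500 = £519,000
  £519,000 × 11% = £57,090

£57,090 > £41,535, so the book-profits minimum tax is the binding amount.

£57,090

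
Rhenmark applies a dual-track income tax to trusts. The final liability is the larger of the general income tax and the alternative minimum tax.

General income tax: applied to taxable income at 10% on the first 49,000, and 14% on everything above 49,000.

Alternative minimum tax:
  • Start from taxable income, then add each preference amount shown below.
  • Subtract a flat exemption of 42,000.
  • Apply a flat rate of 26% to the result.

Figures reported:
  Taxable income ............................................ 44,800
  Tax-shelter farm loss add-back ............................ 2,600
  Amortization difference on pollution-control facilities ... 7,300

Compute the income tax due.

4,480

General income tax:
  44,800 × 10% = 4,480

Alternative minimum tax:
  Adjusted income: 44,800 + 2,600 + 7,300 = 54,700
  Less exemption 42,000 → base 12,700
  12,700 × 26% = 3,302

4,480 > 3,302, so the general income tax governs.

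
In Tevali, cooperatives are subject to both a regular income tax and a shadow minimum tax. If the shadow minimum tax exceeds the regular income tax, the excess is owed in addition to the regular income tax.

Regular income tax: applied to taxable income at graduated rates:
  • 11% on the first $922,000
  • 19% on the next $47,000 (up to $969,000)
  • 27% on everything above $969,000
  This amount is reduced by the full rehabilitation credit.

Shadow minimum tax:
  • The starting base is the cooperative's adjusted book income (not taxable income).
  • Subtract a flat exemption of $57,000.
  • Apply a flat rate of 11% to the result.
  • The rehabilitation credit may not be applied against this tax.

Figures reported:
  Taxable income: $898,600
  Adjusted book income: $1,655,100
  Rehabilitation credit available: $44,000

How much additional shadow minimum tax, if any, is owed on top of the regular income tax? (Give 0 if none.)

$120,945

Regular income tax:
  $898,600 × 11% = $98,846
  Less rehabilitation credit $44,000 → $54,846

Shadow minimum tax:
  Base (adjusted book income): $1,655,100
  Less exemption $57,000 → base $1,598,100
  $1,598,100 × 11% = $175,791

Excess of shadow minimum tax over regular income tax: $175,791 − $54,846 = $120,945.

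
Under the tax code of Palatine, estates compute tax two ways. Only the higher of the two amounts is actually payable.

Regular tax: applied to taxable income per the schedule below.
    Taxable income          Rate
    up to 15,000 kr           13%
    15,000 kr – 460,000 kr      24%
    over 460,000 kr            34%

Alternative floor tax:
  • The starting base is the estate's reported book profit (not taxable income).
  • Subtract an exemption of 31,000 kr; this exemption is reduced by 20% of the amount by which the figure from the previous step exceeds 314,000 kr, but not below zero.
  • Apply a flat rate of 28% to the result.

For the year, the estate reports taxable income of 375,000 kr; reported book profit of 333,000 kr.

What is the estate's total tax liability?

Alternative floor tax:
  Base (reported book profit): 333,000 kr
  Exemption: 31,000 kr − 20% × (333,000 kr − 314,000 kr) = 31,000 kr − 3,800 kr = 27,200 kr
  Base: 333,000 kr − 27,200 kr = 305,800 kr
  305,800 kr × 28% = 85,624 kr

Regular tax:
  15,000 kr × 13% = 1,950 kr
  360,000 kr × 24% = 86,400 kr
  → 88,350 kr

88,350 kr > 85,624 kr, so the regular tax governs.

88,350 kr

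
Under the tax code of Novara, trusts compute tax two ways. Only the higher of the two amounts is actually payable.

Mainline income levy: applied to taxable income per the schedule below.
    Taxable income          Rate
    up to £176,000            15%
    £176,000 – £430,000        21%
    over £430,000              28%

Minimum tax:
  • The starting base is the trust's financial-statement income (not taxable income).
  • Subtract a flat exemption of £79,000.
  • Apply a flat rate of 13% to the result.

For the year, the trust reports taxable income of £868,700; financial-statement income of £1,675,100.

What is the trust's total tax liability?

£207,493

Minimum tax:
  Base (financial-statement income): £1,675,100
  Less exemption £79,000 → base £1,596,100
  £1,596,100 × 13% = £207,493

Mainline income levy:
  £176,000 × 15% = £26,400
  £254,000 × 21% = £53,340
  £438,700 × 28% = £122,836
  → £202,576

£207,493 > £202,576, so the minimum tax is the binding amount.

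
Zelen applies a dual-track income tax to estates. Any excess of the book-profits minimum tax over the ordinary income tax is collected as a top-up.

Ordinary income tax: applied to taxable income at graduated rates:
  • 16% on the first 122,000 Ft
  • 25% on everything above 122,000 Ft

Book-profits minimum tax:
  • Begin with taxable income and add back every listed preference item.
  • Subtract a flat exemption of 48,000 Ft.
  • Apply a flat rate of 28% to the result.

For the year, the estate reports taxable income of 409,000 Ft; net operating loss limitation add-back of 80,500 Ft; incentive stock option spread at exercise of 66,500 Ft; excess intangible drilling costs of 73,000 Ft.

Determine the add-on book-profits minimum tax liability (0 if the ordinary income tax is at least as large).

Ordinary income tax:
  122,000 Ft × 16% = 19,520 Ft
  287,000 Ft × 25% = 71,750 Ft
  → 91,270 Ft

Book-profits minimum tax:
  Adjusted income: 409,000 Ft + 80,500 Ft + 66,500 Ft + 73,000 Ft = 629,000 Ft
  Less exemption 48,000 Ft → base 581,000 Ft
  581,000 Ft × 28% = 162,680 Ft

Excess of book-profits minimum tax over ordinary income tax: 162,680 Ft − 91,270 Ft = 71,410 Ft.

71,410 Ft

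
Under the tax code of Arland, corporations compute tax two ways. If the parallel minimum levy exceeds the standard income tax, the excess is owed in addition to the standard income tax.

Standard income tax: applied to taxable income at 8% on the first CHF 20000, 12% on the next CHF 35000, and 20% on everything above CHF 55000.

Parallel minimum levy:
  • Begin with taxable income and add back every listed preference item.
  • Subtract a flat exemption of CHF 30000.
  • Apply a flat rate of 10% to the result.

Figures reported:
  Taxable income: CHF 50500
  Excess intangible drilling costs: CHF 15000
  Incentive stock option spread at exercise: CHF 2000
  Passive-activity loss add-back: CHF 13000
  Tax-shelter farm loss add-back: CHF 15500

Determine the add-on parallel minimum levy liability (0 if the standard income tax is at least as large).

Standard income tax:
  CHF 20000 × 8% = CHF 1600
  CHF 30500 × 12% = CHF 3660
  → CHF 5260

Parallel minimum levy:
  Adjusted income: CHF 50500 + CHF 15000 + CHF 2000 + CHF 13000 + CHF 15500 = CHF 96000
  Less exemption CHF 30000 → base CHF 66000
  CHF 66000 × 10% = CHF 6600

Excess of parallel minimum levy over standard income tax: CHF 6600 − CHF 5260 = CHF 1340.

CHF 1340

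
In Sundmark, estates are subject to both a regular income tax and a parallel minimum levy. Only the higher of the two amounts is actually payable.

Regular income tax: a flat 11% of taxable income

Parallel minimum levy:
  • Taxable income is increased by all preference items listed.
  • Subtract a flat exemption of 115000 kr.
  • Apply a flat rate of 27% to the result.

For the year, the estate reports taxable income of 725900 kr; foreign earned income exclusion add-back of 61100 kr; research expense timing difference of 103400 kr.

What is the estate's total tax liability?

Regular income tax:
  725900 kr × 11% = 79849 kr

Parallel minimum levy:
  Adjusted income: 725900 kr + 61100 kr + 103400 kr = 890400 kr
  Less exemption 115000 kr → base 775400 kr
  775400 kr × 27% = 209358 kr

209358 kr > 79849 kr, so the parallel minimum levy is the binding amount.

209358 kr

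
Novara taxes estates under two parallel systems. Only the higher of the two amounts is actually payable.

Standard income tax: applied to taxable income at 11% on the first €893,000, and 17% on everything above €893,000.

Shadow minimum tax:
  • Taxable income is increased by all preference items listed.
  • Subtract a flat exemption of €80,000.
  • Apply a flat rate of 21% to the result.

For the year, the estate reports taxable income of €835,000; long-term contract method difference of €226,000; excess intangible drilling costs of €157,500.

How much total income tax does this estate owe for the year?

Shadow minimum tax:
  Adjusted income: €835,000 + €226,000 + €157,500 = €1,218,500
  Less exemption €80,000 → base €1,138,500
  €1,138,500 × 21% = €239,085

Standard income tax:
  €835,000 × 11% = €91,850

€239,085 > €91,850, so the shadow minimum tax is the binding amount.

€239,085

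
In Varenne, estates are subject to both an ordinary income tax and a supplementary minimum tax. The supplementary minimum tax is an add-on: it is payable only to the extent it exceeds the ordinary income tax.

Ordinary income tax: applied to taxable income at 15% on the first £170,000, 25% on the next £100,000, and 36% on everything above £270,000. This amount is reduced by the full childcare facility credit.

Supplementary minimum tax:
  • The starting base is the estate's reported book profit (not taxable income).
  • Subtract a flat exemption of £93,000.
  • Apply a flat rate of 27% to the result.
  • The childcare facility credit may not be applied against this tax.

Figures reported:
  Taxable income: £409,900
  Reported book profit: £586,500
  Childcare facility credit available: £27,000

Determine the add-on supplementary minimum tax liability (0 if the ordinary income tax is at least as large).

Ordinary income tax:
  £170,000 × 15% = £25,500
  £100,000 × 25% = £25,000
  £139,900 × 36% = £50,364
  → £100,864
  Less childcare facility credit £27,000 → £73,864

Supplementary minimum tax:
  Base (reported book profit): £586,500
  Less exemption £93,000 → base £493,500
  £493,500 × 27% = £133,245

Excess of supplementary minimum tax over ordinary income tax: £133,245 − £73,864 = £59,381.

£59,381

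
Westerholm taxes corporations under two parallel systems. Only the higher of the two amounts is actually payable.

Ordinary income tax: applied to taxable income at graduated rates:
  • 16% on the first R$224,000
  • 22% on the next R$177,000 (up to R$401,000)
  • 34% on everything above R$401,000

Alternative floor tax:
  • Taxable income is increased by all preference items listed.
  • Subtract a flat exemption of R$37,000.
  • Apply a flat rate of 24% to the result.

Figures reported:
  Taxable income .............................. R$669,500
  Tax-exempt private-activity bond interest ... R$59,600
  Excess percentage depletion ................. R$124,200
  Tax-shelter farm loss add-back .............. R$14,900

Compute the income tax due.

R$199,488

Alternative floor tax:
  Adjusted income: R$669,500 + R$59,600 + R$124,200 + R$14,900 = R$868,200
  Less exemption R$37,000 → base R$831,200
  R$831,200 × 24% = R$199,488

Ordinary income tax:
  R$224,000 × 16% = R$35,840
  R$177,000 × 22% = R$38,940
  R$268,500 × 34% = R$91,290
  → R$166,070

R$199,488 > R$166,070, so the alternative floor tax is the binding amount.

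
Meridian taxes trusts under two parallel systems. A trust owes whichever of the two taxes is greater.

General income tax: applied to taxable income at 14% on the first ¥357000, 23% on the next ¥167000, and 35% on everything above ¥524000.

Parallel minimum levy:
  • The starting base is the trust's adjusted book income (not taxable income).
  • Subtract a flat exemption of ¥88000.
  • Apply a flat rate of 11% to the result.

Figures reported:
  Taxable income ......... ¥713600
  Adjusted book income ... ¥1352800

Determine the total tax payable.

¥154750

Parallel minimum levy:
  Base (adjusted book income): ¥1352800
  Less exemption ¥88000 → base ¥1264800
  ¥1264800 × 11% = ¥139128

General income tax:
  ¥357000 × 14% = ¥49980
  ¥167000 × 23% = ¥38410
  ¥189600 × 35% = ¥66360
  → ¥154750

¥154750 > ¥139128, so the general income tax governs.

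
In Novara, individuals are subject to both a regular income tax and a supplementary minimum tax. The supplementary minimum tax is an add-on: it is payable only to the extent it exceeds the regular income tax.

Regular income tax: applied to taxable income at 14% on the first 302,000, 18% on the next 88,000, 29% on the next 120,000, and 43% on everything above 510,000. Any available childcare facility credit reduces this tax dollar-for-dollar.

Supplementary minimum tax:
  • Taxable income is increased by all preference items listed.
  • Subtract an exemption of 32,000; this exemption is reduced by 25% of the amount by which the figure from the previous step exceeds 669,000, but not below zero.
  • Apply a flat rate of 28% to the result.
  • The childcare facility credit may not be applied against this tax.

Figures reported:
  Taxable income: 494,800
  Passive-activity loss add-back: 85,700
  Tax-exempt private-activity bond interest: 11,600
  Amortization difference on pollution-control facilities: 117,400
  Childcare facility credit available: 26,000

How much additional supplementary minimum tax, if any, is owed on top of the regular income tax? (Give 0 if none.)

Regular income tax:
  302,000 × 14% = 42,280
  88,000 × 18% = 15,840
  104,800 × 29% = 30,392
  → 88,512
  Less childcare facility credit 26,000 → 62,512

Supplementary minimum tax:
  Adjusted income: 494,800 + 85,700 + 11,600 + 117,400 = 709,500
  Exemption: 32,000 − 25% × (709,500 − 669,000) = 32,000 − 10,125 = 21,875
  Base: 709,500 − 21,875 = 687,625
  687,625 × 28% = 192,535

Excess of supplementary minimum tax over regular income tax: 192,535 − 62,512 = 130,023.

130,023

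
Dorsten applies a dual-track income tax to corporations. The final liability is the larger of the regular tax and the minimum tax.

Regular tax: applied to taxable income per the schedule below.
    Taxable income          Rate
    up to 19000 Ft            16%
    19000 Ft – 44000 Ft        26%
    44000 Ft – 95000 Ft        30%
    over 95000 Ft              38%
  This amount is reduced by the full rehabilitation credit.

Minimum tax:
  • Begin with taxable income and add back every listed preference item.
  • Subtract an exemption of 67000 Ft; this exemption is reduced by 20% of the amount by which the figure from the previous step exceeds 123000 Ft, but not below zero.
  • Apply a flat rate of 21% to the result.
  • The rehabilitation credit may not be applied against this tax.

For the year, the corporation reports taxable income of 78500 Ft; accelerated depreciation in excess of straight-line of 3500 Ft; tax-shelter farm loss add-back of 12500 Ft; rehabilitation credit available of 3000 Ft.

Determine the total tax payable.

Regular tax:
  19000 Ft × 16% = 3040 Ft
  25000 Ft × 26% = 6500 Ft
  34500 Ft × 30% = 10350 Ft
  → 19890 Ft
  Less rehabilitation credit 3000 Ft → 16890 Ft

Minimum tax:
  Adjusted income: 78500 Ft + 3500 Ft + 12500 Ft = 94500 Ft
  Exemption: 94500 Ft ≤ 123000 Ft, so full 67000 Ft applies
  Base: 94500 Ft − 67000 Ft = 27500 Ft
  27500 Ft × 21% = 5775 Ft

16890 Ft > 5775 Ft, so the regular tax governs.

16890 Ft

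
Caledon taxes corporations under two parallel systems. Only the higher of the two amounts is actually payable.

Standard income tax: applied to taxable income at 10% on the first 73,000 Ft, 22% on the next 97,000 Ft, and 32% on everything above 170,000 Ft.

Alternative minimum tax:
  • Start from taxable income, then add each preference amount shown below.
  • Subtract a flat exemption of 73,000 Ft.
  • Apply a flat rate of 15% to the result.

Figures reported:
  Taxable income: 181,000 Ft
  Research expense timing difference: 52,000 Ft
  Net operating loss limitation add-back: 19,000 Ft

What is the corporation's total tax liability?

32,160 Ft

Alternative minimum tax:
  Adjusted income: 181,000 Ft + 52,000 Ft + 19,000 Ft = 252,000 Ft
  Less exemption 73,000 Ft → base 179,000 Ft
  179,000 Ft × 15% = 26,850 Ft

Standard income tax:
  73,000 Ft × 10% = 7,300 Ft
  97,000 Ft × 22% = 21,340 Ft
  11,000 Ft × 32% = 3,520 Ft
  → 32,160 Ft

32,160 Ft > 26,850 Ft, so the standard income tax governs.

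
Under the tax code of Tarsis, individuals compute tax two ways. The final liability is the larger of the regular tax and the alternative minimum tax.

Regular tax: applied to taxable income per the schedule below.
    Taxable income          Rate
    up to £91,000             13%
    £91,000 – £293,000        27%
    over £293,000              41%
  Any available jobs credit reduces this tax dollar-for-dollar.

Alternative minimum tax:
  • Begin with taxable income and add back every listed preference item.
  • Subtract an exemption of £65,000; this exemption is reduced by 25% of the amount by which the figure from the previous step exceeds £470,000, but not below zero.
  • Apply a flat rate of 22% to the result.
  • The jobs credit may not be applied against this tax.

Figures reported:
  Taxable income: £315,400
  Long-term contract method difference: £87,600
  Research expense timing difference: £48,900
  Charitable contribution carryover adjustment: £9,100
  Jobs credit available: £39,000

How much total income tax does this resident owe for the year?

£87,120

Regular tax:
  £91,000 × 13% = £11,830
  £202,000 × 27% = £54,540
  £22,400 × 41% = £9,184
  → £75,554
  Less jobs credit £39,000 → £36,554

Alternative minimum tax:
  Adjusted income: £315,400 + £87,600 + £48,900 + £9,100 = £461,000
  Exemption: £461,000 ≤ £470,000, so full £65,000 applies
  Base: £461,000 − £65,000 = £396,000
  £396,000 × 22% = £87,120

£87,120 > £36,554, so the alternative minimum tax is the binding amount.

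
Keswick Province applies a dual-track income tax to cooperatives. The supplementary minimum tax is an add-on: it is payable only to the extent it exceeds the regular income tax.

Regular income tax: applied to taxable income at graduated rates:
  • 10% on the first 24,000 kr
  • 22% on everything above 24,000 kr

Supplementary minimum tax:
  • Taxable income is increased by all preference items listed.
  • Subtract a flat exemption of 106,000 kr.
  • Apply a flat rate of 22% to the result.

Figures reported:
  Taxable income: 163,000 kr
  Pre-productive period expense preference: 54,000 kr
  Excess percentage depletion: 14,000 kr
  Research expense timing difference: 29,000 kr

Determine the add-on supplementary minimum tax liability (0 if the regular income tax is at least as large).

Regular income tax:
  24,000 kr × 10% = 2,400 kr
  139,000 kr × 22% = 30,580 kr
  → 32,980 kr

Supplementary minimum tax:
  Adjusted income: 163,000 kr + 54,000 kr + 14,000 kr + 29,000 kr = 260,000 kr
  Less exemption 106,000 kr → base 154,000 kr
  154,000 kr × 22% = 33,880 kr

Excess of supplementary minimum tax over regular income tax: 33,880 kr − 32,980 kr = 900 kr.

900 kr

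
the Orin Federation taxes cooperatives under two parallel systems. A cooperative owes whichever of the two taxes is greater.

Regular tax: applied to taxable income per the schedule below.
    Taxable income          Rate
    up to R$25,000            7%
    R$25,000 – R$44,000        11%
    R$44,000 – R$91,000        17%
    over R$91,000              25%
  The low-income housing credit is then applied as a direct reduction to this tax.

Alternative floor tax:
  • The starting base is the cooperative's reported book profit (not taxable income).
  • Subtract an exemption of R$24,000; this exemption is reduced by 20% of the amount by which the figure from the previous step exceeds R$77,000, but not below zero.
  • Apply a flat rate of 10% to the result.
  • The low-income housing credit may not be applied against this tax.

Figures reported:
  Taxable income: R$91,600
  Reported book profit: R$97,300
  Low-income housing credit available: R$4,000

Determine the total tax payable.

Regular tax:
  R$25,000 × 7% = R$1,750
  R$19,000 × 11% = R$2,090
  R$47,000 × 17% = R$7,990
  R$600 × 25% = R$150
  → R$11,980
  Less low-income housing credit R$4,000 → R$7,980

Alternative floor tax:
  Base (reported book profit): R$97,300
  Exemption: R$24,000 − 20% × (R$97,300 − R$77,000) = R$24,000 − R$4,060 = R$19,940
  Base: R$97,300 − R$19,940 = R$77,360
  R$77,360 × 10% = R$7,736

R$7,980 > R$7,736, so the regular tax governs.

R$7,980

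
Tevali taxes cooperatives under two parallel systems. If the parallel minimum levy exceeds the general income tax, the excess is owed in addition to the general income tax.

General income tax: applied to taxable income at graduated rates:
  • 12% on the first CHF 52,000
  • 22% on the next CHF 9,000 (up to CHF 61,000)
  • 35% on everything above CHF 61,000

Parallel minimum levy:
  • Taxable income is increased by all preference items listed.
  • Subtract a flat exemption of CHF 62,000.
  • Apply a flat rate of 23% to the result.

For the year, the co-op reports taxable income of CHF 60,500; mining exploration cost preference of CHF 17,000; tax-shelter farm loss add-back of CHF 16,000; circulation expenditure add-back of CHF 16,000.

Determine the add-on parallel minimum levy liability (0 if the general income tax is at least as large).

General income tax:
  CHF 52,000 × 12% = CHF 6,240
  CHF 8,500 × 22% = CHF 1,870
  → CHF 8,110

Parallel minimum levy:
  Adjusted income: CHF 60,500 + CHF 17,000 + CHF 16,000 + CHF 16,000 = CHF 109,500
  Less exemption CHF 62,000 → base CHF 47,500
  CHF 47,500 × 23% = CHF 10,925

Excess of parallel minimum levy over general income tax: CHF 10,925 − CHF 8,110 = CHF 2,815.

CHF 2,815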